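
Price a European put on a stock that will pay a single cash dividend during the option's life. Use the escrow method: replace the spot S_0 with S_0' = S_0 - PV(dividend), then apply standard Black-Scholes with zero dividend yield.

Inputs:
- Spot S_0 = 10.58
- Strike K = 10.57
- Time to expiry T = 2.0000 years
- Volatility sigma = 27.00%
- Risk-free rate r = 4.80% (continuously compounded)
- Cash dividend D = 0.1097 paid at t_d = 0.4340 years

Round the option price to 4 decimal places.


Answer: Price = 1.1233

Derivation:
PV(D) = D * exp(-r * t_d) = 0.1097 * 0.97938349 = 0.10743837
S_0' = S_0 - PV(D) = 10.5800 - 0.10743837 = 10.47256163
d1 = (ln(S_0'/K) + (r + sigma^2/2)*T) / (sigma*sqrt(T)) = 0.41808044
d2 = d1 - sigma*sqrt(T) = 0.03624278
exp(-rT) = 0.90846402
N(-d1) = 0.33794415; N(-d2) = 0.48554439
P = K * exp(-rT) * N(-d2) - S_0' * N(-d1) = 10.5700 * 0.90846402 * 0.48554439 - 10.47256163 * 0.33794415 = 1.1233


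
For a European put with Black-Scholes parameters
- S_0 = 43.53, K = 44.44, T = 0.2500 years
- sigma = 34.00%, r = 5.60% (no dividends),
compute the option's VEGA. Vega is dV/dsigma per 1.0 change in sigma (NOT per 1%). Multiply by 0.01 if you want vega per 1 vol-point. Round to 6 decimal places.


Answer: Vega = 8.673936

Derivation:
d1 = 0.0456493576; d2 = -0.1243506424
phi(d1) = 0.3985268262; exp(-qT) = 1.0000000000; exp(-rT) = 0.9860975443
Vega = S * exp(-qT) * phi(d1) * sqrt(T) = 43.5300 * 1.0000000000 * 0.3985268262 * 0.5000000000 = 8.673936


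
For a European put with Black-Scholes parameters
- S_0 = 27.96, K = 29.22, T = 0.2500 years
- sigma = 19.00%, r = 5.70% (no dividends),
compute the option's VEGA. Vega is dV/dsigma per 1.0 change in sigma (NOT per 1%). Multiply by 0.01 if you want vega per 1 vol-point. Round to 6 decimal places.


d1 = -0.2664840943; d2 = -0.3614840943
phi(d1) = 0.3850256131; exp(-qT) = 1.0000000000; exp(-rT) = 0.9858510507
Vega = S * exp(-qT) * phi(d1) * sqrt(T) = 27.9600 * 1.0000000000 * 0.3850256131 * 0.5000000000 = 5.382658

Answer: Vega = 5.382658


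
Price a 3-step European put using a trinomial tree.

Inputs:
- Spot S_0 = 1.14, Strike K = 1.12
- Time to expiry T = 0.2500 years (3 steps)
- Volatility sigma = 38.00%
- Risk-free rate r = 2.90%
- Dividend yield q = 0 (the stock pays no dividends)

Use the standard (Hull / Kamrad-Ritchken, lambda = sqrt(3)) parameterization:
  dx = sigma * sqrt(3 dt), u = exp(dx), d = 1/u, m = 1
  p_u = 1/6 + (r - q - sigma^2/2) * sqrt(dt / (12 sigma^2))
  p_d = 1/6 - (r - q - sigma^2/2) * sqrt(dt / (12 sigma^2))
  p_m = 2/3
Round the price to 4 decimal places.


Answer: Price = V(0,0) = 0.0675

Derivation:
dt = T/N = 0.083333; dx = sigma*sqrt(3*dt) = 0.190000
u = exp(dx) = 1.209250; d = 1/u = 0.826959
p_u = 0.157193, p_m = 0.666667, p_d = 0.176140
Discount per step: exp(-r*dt) = 0.997586
Stock lattice S(k, j) with j the centered position index:
  k=0: S(0,+0) = 1.1400
  k=1: S(1,-1) = 0.9427; S(1,+0) = 1.1400; S(1,+1) = 1.3785
  k=2: S(2,-2) = 0.7796; S(2,-1) = 0.9427; S(2,+0) = 1.1400; S(2,+1) = 1.3785; S(2,+2) = 1.6670
  k=3: S(3,-3) = 0.6447; S(3,-2) = 0.7796; S(3,-1) = 0.9427; S(3,+0) = 1.1400; S(3,+1) = 1.3785; S(3,+2) = 1.6670; S(3,+3) = 2.0158
Terminal payoffs V(N, j) = max(K - S_T, 0):
  V(3,-3) = 0.475301; V(3,-2) = 0.340398; V(3,-1) = 0.177267; V(3,+0) = 0.000000; V(3,+1) = 0.000000; V(3,+2) = 0.000000; V(3,+3) = 0.000000
Backward induction: V(k, j) = exp(-r*dt) * [p_u * V(k+1, j+1) + p_m * V(k+1, j) + p_d * V(k+1, j-1)]
  V(2,-2) = exp(-r*dt) * [p_u*0.177267 + p_m*0.340398 + p_d*0.475301] = 0.337700
  V(2,-1) = exp(-r*dt) * [p_u*0.000000 + p_m*0.177267 + p_d*0.340398] = 0.177706
  V(2,+0) = exp(-r*dt) * [p_u*0.000000 + p_m*0.000000 + p_d*0.177267] = 0.031148
  V(2,+1) = exp(-r*dt) * [p_u*0.000000 + p_m*0.000000 + p_d*0.000000] = 0.000000
  V(2,+2) = exp(-r*dt) * [p_u*0.000000 + p_m*0.000000 + p_d*0.000000] = 0.000000
  V(1,-1) = exp(-r*dt) * [p_u*0.031148 + p_m*0.177706 + p_d*0.337700] = 0.182408
  V(1,+0) = exp(-r*dt) * [p_u*0.000000 + p_m*0.031148 + p_d*0.177706] = 0.051941
  V(1,+1) = exp(-r*dt) * [p_u*0.000000 + p_m*0.000000 + p_d*0.031148] = 0.005473
  V(0,+0) = exp(-r*dt) * [p_u*0.005473 + p_m*0.051941 + p_d*0.182408] = 0.067454


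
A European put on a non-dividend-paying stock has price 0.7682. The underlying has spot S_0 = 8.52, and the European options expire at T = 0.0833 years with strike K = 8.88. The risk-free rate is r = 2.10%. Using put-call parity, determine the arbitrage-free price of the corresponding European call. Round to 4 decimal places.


Answer: Call price = 0.4237

Derivation:
Put-call parity: C - P = S_0 * exp(-qT) - K * exp(-rT).
S_0 * exp(-qT) = 8.5200 * 1.00000000 = 8.52000000
K * exp(-rT) = 8.8800 * 0.99825223 = 8.86447979
C = P + S*exp(-qT) - K*exp(-rT)
C = 0.7682 + 8.52000000 - 8.86447979 = 0.4237


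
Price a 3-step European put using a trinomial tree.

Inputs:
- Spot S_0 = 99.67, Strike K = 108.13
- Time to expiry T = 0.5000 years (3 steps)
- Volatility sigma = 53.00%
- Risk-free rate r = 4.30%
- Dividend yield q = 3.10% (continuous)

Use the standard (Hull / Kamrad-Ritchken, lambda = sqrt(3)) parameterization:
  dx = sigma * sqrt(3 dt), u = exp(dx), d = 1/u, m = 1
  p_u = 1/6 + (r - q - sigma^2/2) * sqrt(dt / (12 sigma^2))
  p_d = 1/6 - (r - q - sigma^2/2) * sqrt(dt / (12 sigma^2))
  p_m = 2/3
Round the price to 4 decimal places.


dt = T/N = 0.166667; dx = sigma*sqrt(3*dt) = 0.374767
u = exp(dx) = 1.454652; d = 1/u = 0.687450
p_u = 0.138104, p_m = 0.666667, p_d = 0.195229
Discount per step: exp(-r*dt) = 0.992859
Stock lattice S(k, j) with j the centered position index:
  k=0: S(0,+0) = 99.6700
  k=1: S(1,-1) = 68.5181; S(1,+0) = 99.6700; S(1,+1) = 144.9851
  k=2: S(2,-2) = 47.1028; S(2,-1) = 68.5181; S(2,+0) = 99.6700; S(2,+1) = 144.9851; S(2,+2) = 210.9029
  k=3: S(3,-3) = 32.3808; S(3,-2) = 47.1028; S(3,-1) = 68.5181; S(3,+0) = 99.6700; S(3,+1) = 144.9851; S(3,+2) = 210.9029; S(3,+3) = 306.7903
Terminal payoffs V(N, j) = max(K - S_T, 0):
  V(3,-3) = 75.749223; V(3,-2) = 61.027243; V(3,-1) = 39.611887; V(3,+0) = 8.460000; V(3,+1) = 0.000000; V(3,+2) = 0.000000; V(3,+3) = 0.000000
Backward induction: V(k, j) = exp(-r*dt) * [p_u * V(k+1, j+1) + p_m * V(k+1, j) + p_d * V(k+1, j-1)]
  V(2,-2) = exp(-r*dt) * [p_u*39.611887 + p_m*61.027243 + p_d*75.749223] = 60.508640
  V(2,-1) = exp(-r*dt) * [p_u*8.460000 + p_m*39.611887 + p_d*61.027243] = 39.208565
  V(2,+0) = exp(-r*dt) * [p_u*0.000000 + p_m*8.460000 + p_d*39.611887] = 13.277885
  V(2,+1) = exp(-r*dt) * [p_u*0.000000 + p_m*0.000000 + p_d*8.460000] = 1.639842
  V(2,+2) = exp(-r*dt) * [p_u*0.000000 + p_m*0.000000 + p_d*0.000000] = 0.000000
  V(1,-1) = exp(-r*dt) * [p_u*13.277885 + p_m*39.208565 + p_d*60.508640] = 39.501700
  V(1,+0) = exp(-r*dt) * [p_u*1.639842 + p_m*13.277885 + p_d*39.208565] = 16.613546
  V(1,+1) = exp(-r*dt) * [p_u*0.000000 + p_m*1.639842 + p_d*13.277885] = 3.659137
  V(0,+0) = exp(-r*dt) * [p_u*3.659137 + p_m*16.613546 + p_d*39.501700] = 19.155142

Answer: Price = V(0,0) = 19.1551


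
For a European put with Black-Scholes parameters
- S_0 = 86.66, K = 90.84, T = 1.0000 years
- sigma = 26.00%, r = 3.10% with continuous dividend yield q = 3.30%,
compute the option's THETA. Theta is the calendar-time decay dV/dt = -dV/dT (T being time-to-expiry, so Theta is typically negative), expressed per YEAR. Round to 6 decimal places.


Answer: Theta = -4.082860

Derivation:
d1 = -0.0588742343; d2 = -0.3188742343
phi(d1) = 0.3982514772; exp(-qT) = 0.9675385596; exp(-rT) = 0.9694755731
Theta = -S*exp(-qT)*phi(d1)*sigma/(2*sqrt(T)) + r*K*exp(-rT)*N(-d2) - q*S*exp(-qT)*N(-d1)
N(-d1) = 0.5234738598; N(-d2) = 0.6250890584; sqrt(T) = 1.0000000000
Term 1 = -86.6600 * 0.9675385596 * 0.3982514772 * 0.2600 / (2 * 1.0000000000) = -4.3409792957
Term 2 = 0.0310 * 90.8400 * 0.9694755731 * 0.6250890584 = 1.7065443823
Term 3 = -0.0330 * 86.6600 * 0.9675385596 * 0.5234738598 = -1.4484246468
Theta = -4.3409792957 + (1.7065443823) + (-1.4484246468) = -4.082860


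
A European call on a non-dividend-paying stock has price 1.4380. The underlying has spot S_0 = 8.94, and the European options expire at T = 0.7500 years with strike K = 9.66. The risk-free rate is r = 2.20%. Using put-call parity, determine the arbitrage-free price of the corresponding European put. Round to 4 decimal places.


Put-call parity: C - P = S_0 * exp(-qT) - K * exp(-rT).
S_0 * exp(-qT) = 8.9400 * 1.00000000 = 8.94000000
K * exp(-rT) = 9.6600 * 0.98363538 = 9.50191776
P = C - S*exp(-qT) + K*exp(-rT)
P = 1.4380 - 8.94000000 + 9.50191776 = 1.9999

Answer: Put price = 1.9999


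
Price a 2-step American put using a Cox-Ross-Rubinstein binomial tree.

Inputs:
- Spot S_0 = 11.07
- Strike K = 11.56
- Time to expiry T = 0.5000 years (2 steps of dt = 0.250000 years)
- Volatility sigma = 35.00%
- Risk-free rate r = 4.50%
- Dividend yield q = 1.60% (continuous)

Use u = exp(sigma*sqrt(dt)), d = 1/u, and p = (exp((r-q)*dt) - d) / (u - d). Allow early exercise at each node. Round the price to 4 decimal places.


Answer: Price = V(0,0) = 1.2919

Derivation:
dt = T/N = 0.250000
u = exp(sigma*sqrt(dt)) = 1.191246; d = 1/u = 0.839457
p = (exp((r-q)*dt) - d) / (u - d) = 0.477045
Discount per step: exp(-r*dt) = 0.988813
Stock lattice S(k, i) with i counting down-moves:
  k=0: S(0,0) = 11.0700
  k=1: S(1,0) = 13.1871; S(1,1) = 9.2928
  k=2: S(2,0) = 15.7091; S(2,1) = 11.0700; S(2,2) = 7.8009
Terminal payoffs V(N, i) = max(K - S_T, 0):
  V(2,0) = 0.000000; V(2,1) = 0.490000; V(2,2) = 3.759103
Backward induction: V(k, i) = exp(-r*dt) * [p * V(k+1, i) + (1-p) * V(k+1, i+1)]; then take max(V_cont, immediate exercise) for American.
  V(1,0) = exp(-r*dt) * [p*0.000000 + (1-p)*0.490000] = 0.253381; exercise = 0.000000; V(1,0) = max -> 0.253381
  V(1,1) = exp(-r*dt) * [p*0.490000 + (1-p)*3.759103] = 2.174986; exercise = 2.267211; V(1,1) = max -> 2.267211
  V(0,0) = exp(-r*dt) * [p*0.253381 + (1-p)*2.267211] = 1.291907; exercise = 0.490000; V(0,0) = max -> 1.291907


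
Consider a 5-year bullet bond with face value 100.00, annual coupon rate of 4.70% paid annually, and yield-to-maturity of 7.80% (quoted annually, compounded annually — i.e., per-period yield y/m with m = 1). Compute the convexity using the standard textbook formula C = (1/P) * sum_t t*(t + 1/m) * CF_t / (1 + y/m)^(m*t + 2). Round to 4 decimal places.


Coupon per period c = face * coupon_rate / m = 4.700000
Periods per year m = 1; per-period yield y/m = 0.078000
Number of cashflows N = 5
Cashflows (t years, CF_t, discount factor 1/(1+y/m)^(m*t), PV):
  t = 1.0000: CF_t = 4.700000, DF = 0.927644, PV = 4.359926
  t = 2.0000: CF_t = 4.700000, DF = 0.860523, PV = 4.044458
  t = 3.0000: CF_t = 4.700000, DF = 0.798259, PV = 3.751816
  t = 4.0000: CF_t = 4.700000, DF = 0.740500, PV = 3.480349
  t = 5.0000: CF_t = 104.700000, DF = 0.686920, PV = 71.920530
Price P = sum_t PV_t = 87.557079
Convexity numerator sum_t t*(t + 1/m) * CF_t / (1+y/m)^(m*t + 2):
  t = 1.0000: term = 7.503633
  t = 2.0000: term = 20.882095
  t = 3.0000: term = 38.742291
  t = 4.0000: term = 59.898409
  t = 5.0000: term = 1856.678081
Convexity = (1/P) * sum = 1983.704509 / 87.557079 = 22.656129

Answer: Convexity = 22.6561


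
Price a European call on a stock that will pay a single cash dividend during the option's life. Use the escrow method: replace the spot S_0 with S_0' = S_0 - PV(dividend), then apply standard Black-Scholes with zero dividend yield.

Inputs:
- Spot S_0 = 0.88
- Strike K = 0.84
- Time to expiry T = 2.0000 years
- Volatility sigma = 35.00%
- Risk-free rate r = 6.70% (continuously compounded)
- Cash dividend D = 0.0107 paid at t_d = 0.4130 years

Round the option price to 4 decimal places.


PV(D) = D * exp(-r * t_d) = 0.0107 * 0.97270834 = 0.01040798
S_0' = S_0 - PV(D) = 0.8800 - 0.01040798 = 0.86959202
d1 = (ln(S_0'/K) + (r + sigma^2/2)*T) / (sigma*sqrt(T)) = 0.58815580
d2 = d1 - sigma*sqrt(T) = 0.09318105
exp(-rT) = 0.87459006
N(d1) = 0.72178614; N(d2) = 0.53712014
C = S_0' * N(d1) - K * exp(-rT) * N(d2) = 0.86959202 * 0.72178614 - 0.8400 * 0.87459006 * 0.53712014 = 0.2331

Answer: Price = 0.2331


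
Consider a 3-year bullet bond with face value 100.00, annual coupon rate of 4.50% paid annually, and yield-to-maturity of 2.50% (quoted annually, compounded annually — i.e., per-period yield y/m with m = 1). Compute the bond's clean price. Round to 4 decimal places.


Coupon per period c = face * coupon_rate / m = 4.500000
Periods per year m = 1; per-period yield y/m = 0.025000
Number of cashflows N = 3
Cashflows (t years, CF_t, discount factor 1/(1+y/m)^(m*t), PV):
  t = 1.0000: CF_t = 4.500000, DF = 0.975610, PV = 4.390244
  t = 2.0000: CF_t = 4.500000, DF = 0.951814, PV = 4.283165
  t = 3.0000: CF_t = 104.500000, DF = 0.928599, PV = 97.038638
Price P = sum_t PV_t = 105.712047

Answer: Price = 105.7120


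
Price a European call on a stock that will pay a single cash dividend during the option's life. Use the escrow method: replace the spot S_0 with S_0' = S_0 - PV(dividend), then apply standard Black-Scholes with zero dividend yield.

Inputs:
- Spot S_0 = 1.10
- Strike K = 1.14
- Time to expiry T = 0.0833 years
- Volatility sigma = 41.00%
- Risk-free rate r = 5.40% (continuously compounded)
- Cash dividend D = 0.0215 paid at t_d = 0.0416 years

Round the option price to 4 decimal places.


Answer: Price = 0.0288

Derivation:
PV(D) = D * exp(-r * t_d) = 0.0215 * 0.99775612 = 0.02145176
S_0' = S_0 - PV(D) = 1.1000 - 0.02145176 = 1.07854824
d1 = (ln(S_0'/K) + (r + sigma^2/2)*T) / (sigma*sqrt(T)) = -0.37109455
d2 = d1 - sigma*sqrt(T) = -0.48942768
exp(-rT) = 0.99551190
N(d1) = 0.35528356; N(d2) = 0.31226947
C = S_0' * N(d1) - K * exp(-rT) * N(d2) = 1.07854824 * 0.35528356 - 1.1400 * 0.99551190 * 0.31226947 = 0.0288


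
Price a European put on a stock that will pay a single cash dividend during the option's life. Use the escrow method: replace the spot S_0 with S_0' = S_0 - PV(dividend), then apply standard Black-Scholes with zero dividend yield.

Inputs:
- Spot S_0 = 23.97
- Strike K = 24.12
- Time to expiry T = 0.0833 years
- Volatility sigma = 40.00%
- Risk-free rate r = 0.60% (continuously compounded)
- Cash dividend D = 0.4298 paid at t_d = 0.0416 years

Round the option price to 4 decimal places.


PV(D) = D * exp(-r * t_d) = 0.4298 * 0.99975043 = 0.42969274
S_0' = S_0 - PV(D) = 23.9700 - 0.42969274 = 23.54030726
d1 = (ln(S_0'/K) + (r + sigma^2/2)*T) / (sigma*sqrt(T)) = -0.14866929
d2 = d1 - sigma*sqrt(T) = -0.26411625
exp(-rT) = 0.99950032
N(-d1) = 0.55909270; N(-d2) = 0.60415483
P = K * exp(-rT) * N(-d2) - S_0' * N(-d1) = 24.1200 * 0.99950032 * 0.60415483 - 23.54030726 * 0.55909270 = 1.4037

Answer: Price = 1.4037


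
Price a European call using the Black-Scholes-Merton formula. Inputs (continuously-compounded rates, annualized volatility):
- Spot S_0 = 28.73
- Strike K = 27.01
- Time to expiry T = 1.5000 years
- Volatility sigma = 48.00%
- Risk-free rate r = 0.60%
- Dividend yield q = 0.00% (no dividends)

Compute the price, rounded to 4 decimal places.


d1 = (ln(S/K) + (r - q + 0.5*sigma^2) * T) / (sigma * sqrt(T)) = 0.41426095
d2 = d1 - sigma * sqrt(T) = -0.17361659
exp(-rT) = 0.99104038; exp(-qT) = 1.00000000
C = S_0 * exp(-qT) * N(d1) - K * exp(-rT) * N(d2)
N(d1) = 0.66065849; N(d2) = 0.43108340
C = 28.7300 * 1.00000000 * 0.66065849 - 27.0100 * 0.99104038 * 0.43108340 = 7.4415

Answer: Price = 7.4415


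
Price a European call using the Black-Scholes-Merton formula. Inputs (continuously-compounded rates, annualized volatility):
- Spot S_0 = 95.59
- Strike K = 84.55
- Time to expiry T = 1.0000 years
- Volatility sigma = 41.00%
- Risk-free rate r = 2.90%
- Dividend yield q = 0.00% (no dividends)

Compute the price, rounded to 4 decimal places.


d1 = (ln(S/K) + (r - q + 0.5*sigma^2) * T) / (sigma * sqrt(T)) = 0.57506131
d2 = d1 - sigma * sqrt(T) = 0.16506131
exp(-rT) = 0.97141646; exp(-qT) = 1.00000000
C = S_0 * exp(-qT) * N(d1) - K * exp(-rT) * N(d2)
N(d1) = 0.71737508; N(d2) = 0.56555214
C = 95.5900 * 1.00000000 * 0.71737508 - 84.5500 * 0.97141646 * 0.56555214 = 22.1232

Answer: Price = 22.1232


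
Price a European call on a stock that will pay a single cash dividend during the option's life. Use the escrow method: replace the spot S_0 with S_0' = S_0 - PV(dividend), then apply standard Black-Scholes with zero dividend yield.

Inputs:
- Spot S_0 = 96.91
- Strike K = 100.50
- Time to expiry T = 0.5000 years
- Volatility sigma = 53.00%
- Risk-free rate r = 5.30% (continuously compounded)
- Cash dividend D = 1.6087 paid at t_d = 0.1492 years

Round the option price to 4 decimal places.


PV(D) = D * exp(-r * t_d) = 1.6087 * 0.99212358 = 1.59602921
S_0' = S_0 - PV(D) = 96.9100 - 1.59602921 = 95.31397079
d1 = (ln(S_0'/K) + (r + sigma^2/2)*T) / (sigma*sqrt(T)) = 0.11672244
d2 = d1 - sigma*sqrt(T) = -0.25804416
exp(-rT) = 0.97384804
N(d1) = 0.54646000; N(d2) = 0.39818641
C = S_0' * N(d1) - K * exp(-rT) * N(d2) = 95.31397079 * 0.54646000 - 100.5000 * 0.97384804 * 0.39818641 = 13.1141

Answer: Price = 13.1141


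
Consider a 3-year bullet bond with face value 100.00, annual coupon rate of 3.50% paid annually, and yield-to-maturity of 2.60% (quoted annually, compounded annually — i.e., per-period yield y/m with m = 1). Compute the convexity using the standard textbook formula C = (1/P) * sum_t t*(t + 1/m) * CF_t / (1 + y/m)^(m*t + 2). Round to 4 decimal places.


Answer: Convexity = 10.8988

Derivation:
Coupon per period c = face * coupon_rate / m = 3.500000
Periods per year m = 1; per-period yield y/m = 0.026000
Number of cashflows N = 3
Cashflows (t years, CF_t, discount factor 1/(1+y/m)^(m*t), PV):
  t = 1.0000: CF_t = 3.500000, DF = 0.974659, PV = 3.411306
  t = 2.0000: CF_t = 3.500000, DF = 0.949960, PV = 3.324860
  t = 3.0000: CF_t = 103.500000, DF = 0.925887, PV = 95.829289
Price P = sum_t PV_t = 102.565455
Convexity numerator sum_t t*(t + 1/m) * CF_t / (1+y/m)^(m*t + 2):
  t = 1.0000: term = 6.481208
  t = 2.0000: term = 18.950901
  t = 3.0000: term = 1092.407799
Convexity = (1/P) * sum = 1117.839907 / 102.565455 = 10.898795


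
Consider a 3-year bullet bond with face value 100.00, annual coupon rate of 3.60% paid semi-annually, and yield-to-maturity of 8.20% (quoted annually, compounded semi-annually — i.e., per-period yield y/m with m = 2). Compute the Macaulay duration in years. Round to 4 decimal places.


Answer: Macaulay duration = 2.8601 years

Derivation:
Coupon per period c = face * coupon_rate / m = 1.800000
Periods per year m = 2; per-period yield y/m = 0.041000
Number of cashflows N = 6
Cashflows (t years, CF_t, discount factor 1/(1+y/m)^(m*t), PV):
  t = 0.5000: CF_t = 1.800000, DF = 0.960615, PV = 1.729107
  t = 1.0000: CF_t = 1.800000, DF = 0.922781, PV = 1.661005
  t = 1.5000: CF_t = 1.800000, DF = 0.886437, PV = 1.595586
  t = 2.0000: CF_t = 1.800000, DF = 0.851524, PV = 1.532744
  t = 2.5000: CF_t = 1.800000, DF = 0.817987, PV = 1.472376
  t = 3.0000: CF_t = 101.800000, DF = 0.785770, PV = 79.991419
Price P = sum_t PV_t = 87.982238
Macaulay numerator sum_t t * PV_t:
  t * PV_t at t = 0.5000: 0.864553
  t * PV_t at t = 1.0000: 1.661005
  t * PV_t at t = 1.5000: 2.393380
  t * PV_t at t = 2.0000: 3.065488
  t * PV_t at t = 2.5000: 3.680941
  t * PV_t at t = 3.0000: 239.974257
Macaulay duration D = (sum_t t * PV_t) / P = 251.639624 / 87.982238 = 2.860118


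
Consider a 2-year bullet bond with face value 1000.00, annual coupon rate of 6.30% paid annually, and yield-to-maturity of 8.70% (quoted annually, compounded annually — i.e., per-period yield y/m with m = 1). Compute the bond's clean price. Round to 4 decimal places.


Coupon per period c = face * coupon_rate / m = 63.000000
Periods per year m = 1; per-period yield y/m = 0.087000
Number of cashflows N = 2
Cashflows (t years, CF_t, discount factor 1/(1+y/m)^(m*t), PV):
  t = 1.0000: CF_t = 63.000000, DF = 0.919963, PV = 57.957682
  t = 2.0000: CF_t = 1063.000000, DF = 0.846332, PV = 899.651226
Price P = sum_t PV_t = 957.608908

Answer: Price = 957.6089


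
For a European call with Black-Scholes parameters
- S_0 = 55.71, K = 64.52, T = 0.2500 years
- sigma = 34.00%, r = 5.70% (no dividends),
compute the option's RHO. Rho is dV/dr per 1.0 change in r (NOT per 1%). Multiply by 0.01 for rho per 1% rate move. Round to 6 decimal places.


d1 = -0.6947975837; d2 = -0.8647975837
phi(d1) = 0.3133888979; exp(-qT) = 1.0000000000; exp(-rT) = 0.9858510507
N(d2) = 0.1935749488
Rho = K*T*exp(-rT)*N(d2) = 64.5200 * 0.2500 * 0.9858510507 * 0.1935749488 = 3.078186

Answer: Rho = 3.078186


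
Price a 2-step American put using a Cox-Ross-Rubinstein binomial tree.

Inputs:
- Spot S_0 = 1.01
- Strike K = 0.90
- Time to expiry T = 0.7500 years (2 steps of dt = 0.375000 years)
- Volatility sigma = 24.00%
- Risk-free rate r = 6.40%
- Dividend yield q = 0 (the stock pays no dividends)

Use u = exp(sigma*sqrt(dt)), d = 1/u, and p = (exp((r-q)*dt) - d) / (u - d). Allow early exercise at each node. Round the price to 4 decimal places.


dt = T/N = 0.375000
u = exp(sigma*sqrt(dt)) = 1.158319; d = 1/u = 0.863320
p = (exp((r-q)*dt) - d) / (u - d) = 0.545664
Discount per step: exp(-r*dt) = 0.976286
Stock lattice S(k, i) with i counting down-moves:
  k=0: S(0,0) = 1.0100
  k=1: S(1,0) = 1.1699; S(1,1) = 0.8720
  k=2: S(2,0) = 1.3551; S(2,1) = 1.0100; S(2,2) = 0.7528
Terminal payoffs V(N, i) = max(K - S_T, 0):
  V(2,0) = 0.000000; V(2,1) = 0.000000; V(2,2) = 0.147225
Backward induction: V(k, i) = exp(-r*dt) * [p * V(k+1, i) + (1-p) * V(k+1, i+1)]; then take max(V_cont, immediate exercise) for American.
  V(1,0) = exp(-r*dt) * [p*0.000000 + (1-p)*0.000000] = 0.000000; exercise = 0.000000; V(1,0) = max -> 0.000000
  V(1,1) = exp(-r*dt) * [p*0.000000 + (1-p)*0.147225] = 0.065303; exercise = 0.028046; V(1,1) = max -> 0.065303
  V(0,0) = exp(-r*dt) * [p*0.000000 + (1-p)*0.065303] = 0.028966; exercise = 0.000000; V(0,0) = max -> 0.028966

Answer: Price = V(0,0) = 0.0290


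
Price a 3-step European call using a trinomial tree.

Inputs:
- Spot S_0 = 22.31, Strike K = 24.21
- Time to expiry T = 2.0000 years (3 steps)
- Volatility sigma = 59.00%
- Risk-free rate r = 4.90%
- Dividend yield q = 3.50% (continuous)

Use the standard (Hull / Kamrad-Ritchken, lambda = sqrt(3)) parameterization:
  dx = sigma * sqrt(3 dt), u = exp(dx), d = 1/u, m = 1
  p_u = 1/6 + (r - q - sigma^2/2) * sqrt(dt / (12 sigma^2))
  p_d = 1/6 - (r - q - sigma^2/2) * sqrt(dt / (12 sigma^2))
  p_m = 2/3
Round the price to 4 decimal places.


Answer: Price = V(0,0) = 5.6010

Derivation:
dt = T/N = 0.666667; dx = sigma*sqrt(3*dt) = 0.834386
u = exp(dx) = 2.303399; d = 1/u = 0.434141
p_u = 0.102727, p_m = 0.666667, p_d = 0.230606
Discount per step: exp(-r*dt) = 0.967861
Stock lattice S(k, j) with j the centered position index:
  k=0: S(0,+0) = 22.3100
  k=1: S(1,-1) = 9.6857; S(1,+0) = 22.3100; S(1,+1) = 51.3888
  k=2: S(2,-2) = 4.2050; S(2,-1) = 9.6857; S(2,+0) = 22.3100; S(2,+1) = 51.3888; S(2,+2) = 118.3690
  k=3: S(3,-3) = 1.8255; S(3,-2) = 4.2050; S(3,-1) = 9.6857; S(3,+0) = 22.3100; S(3,+1) = 51.3888; S(3,+2) = 118.3690; S(3,+3) = 272.6511
Terminal payoffs V(N, j) = max(S_T - K, 0):
  V(3,-3) = 0.000000; V(3,-2) = 0.000000; V(3,-1) = 0.000000; V(3,+0) = 0.000000; V(3,+1) = 27.178839; V(3,+2) = 94.159018; V(3,+3) = 248.441116
Backward induction: V(k, j) = exp(-r*dt) * [p_u * V(k+1, j+1) + p_m * V(k+1, j) + p_d * V(k+1, j-1)]
  V(2,-2) = exp(-r*dt) * [p_u*0.000000 + p_m*0.000000 + p_d*0.000000] = 0.000000
  V(2,-1) = exp(-r*dt) * [p_u*0.000000 + p_m*0.000000 + p_d*0.000000] = 0.000000
  V(2,+0) = exp(-r*dt) * [p_u*27.178839 + p_m*0.000000 + p_d*0.000000] = 2.702280
  V(2,+1) = exp(-r*dt) * [p_u*94.159018 + p_m*27.178839 + p_d*0.000000] = 26.898739
  V(2,+2) = exp(-r*dt) * [p_u*248.441116 + p_m*94.159018 + p_d*27.178839] = 91.522881
  V(1,-1) = exp(-r*dt) * [p_u*2.702280 + p_m*0.000000 + p_d*0.000000] = 0.268677
  V(1,+0) = exp(-r*dt) * [p_u*26.898739 + p_m*2.702280 + p_d*0.000000] = 4.418052
  V(1,+1) = exp(-r*dt) * [p_u*91.522881 + p_m*26.898739 + p_d*2.702280] = 27.059040
  V(0,+0) = exp(-r*dt) * [p_u*27.059040 + p_m*4.418052 + p_d*0.268677] = 5.601044


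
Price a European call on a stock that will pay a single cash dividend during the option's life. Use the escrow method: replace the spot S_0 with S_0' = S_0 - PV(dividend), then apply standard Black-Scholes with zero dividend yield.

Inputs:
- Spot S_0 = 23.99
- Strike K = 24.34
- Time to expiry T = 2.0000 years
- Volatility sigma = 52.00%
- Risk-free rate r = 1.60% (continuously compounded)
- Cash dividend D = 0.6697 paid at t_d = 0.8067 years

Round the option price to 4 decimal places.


Answer: Price = 6.6065

Derivation:
PV(D) = D * exp(-r * t_d) = 0.6697 * 0.98717574 = 0.66111159
S_0' = S_0 - PV(D) = 23.9900 - 0.66111159 = 23.32888841
d1 = (ln(S_0'/K) + (r + sigma^2/2)*T) / (sigma*sqrt(T)) = 0.35351443
d2 = d1 - sigma*sqrt(T) = -0.38187662
exp(-rT) = 0.96850658
N(d1) = 0.63814859; N(d2) = 0.35127644
C = S_0' * N(d1) - K * exp(-rT) * N(d2) = 23.32888841 * 0.63814859 - 24.3400 * 0.96850658 * 0.35127644 = 6.6065


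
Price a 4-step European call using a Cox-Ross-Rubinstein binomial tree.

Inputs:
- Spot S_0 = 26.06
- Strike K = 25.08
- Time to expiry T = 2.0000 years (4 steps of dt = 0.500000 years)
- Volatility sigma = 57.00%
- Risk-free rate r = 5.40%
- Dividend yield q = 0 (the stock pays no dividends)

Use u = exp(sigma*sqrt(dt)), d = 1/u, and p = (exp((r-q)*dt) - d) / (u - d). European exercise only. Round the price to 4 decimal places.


dt = T/N = 0.500000
u = exp(sigma*sqrt(dt)) = 1.496383; d = 1/u = 0.668278
p = (exp((r-q)*dt) - d) / (u - d) = 0.433628
Discount per step: exp(-r*dt) = 0.973361
Stock lattice S(k, i) with i counting down-moves:
  k=0: S(0,0) = 26.0600
  k=1: S(1,0) = 38.9957; S(1,1) = 17.4153
  k=2: S(2,0) = 58.3526; S(2,1) = 26.0600; S(2,2) = 11.6383
  k=3: S(3,0) = 87.3178; S(3,1) = 38.9957; S(3,2) = 17.4153; S(3,3) = 7.7776
  k=4: S(4,0) = 130.6608; S(4,1) = 58.3526; S(4,2) = 26.0600; S(4,3) = 11.6383; S(4,4) = 5.1976
Terminal payoffs V(N, i) = max(S_T - K, 0):
  V(4,0) = 105.580850; V(4,1) = 33.272564; V(4,2) = 0.980000; V(4,3) = 0.000000; V(4,4) = 0.000000
Backward induction: V(k, i) = exp(-r*dt) * [p * V(k+1, i) + (1-p) * V(k+1, i+1)].
  V(3,0) = exp(-r*dt) * [p*105.580850 + (1-p)*33.272564] = 62.905885
  V(3,1) = exp(-r*dt) * [p*33.272564 + (1-p)*0.980000] = 14.583841
  V(3,2) = exp(-r*dt) * [p*0.980000 + (1-p)*0.000000] = 0.413635
  V(3,3) = exp(-r*dt) * [p*0.000000 + (1-p)*0.000000] = 0.000000
  V(2,0) = exp(-r*dt) * [p*62.905885 + (1-p)*14.583841] = 34.590967
  V(2,1) = exp(-r*dt) * [p*14.583841 + (1-p)*0.413635] = 6.383534
  V(2,2) = exp(-r*dt) * [p*0.413635 + (1-p)*0.000000] = 0.174586
  V(1,0) = exp(-r*dt) * [p*34.590967 + (1-p)*6.383534] = 18.119192
  V(1,1) = exp(-r*dt) * [p*6.383534 + (1-p)*0.174586] = 2.790589
  V(0,0) = exp(-r*dt) * [p*18.119192 + (1-p)*2.790589] = 9.186101

Answer: Price = V(0,0) = 9.1861


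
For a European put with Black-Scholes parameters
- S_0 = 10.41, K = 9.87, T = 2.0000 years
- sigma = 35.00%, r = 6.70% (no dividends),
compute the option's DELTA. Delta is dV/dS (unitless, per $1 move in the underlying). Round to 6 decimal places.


Answer: Delta = -0.265715

Derivation:
d1 = 0.6258239055; d2 = 0.1308491587
phi(d1) = 0.3279919172; exp(-qT) = 1.0000000000; exp(-rT) = 0.8745900646
N(-d1) = 0.2657152251
Delta = -exp(-qT) * N(-d1) = -1.0000000000 * 0.2657152251 = -0.265715


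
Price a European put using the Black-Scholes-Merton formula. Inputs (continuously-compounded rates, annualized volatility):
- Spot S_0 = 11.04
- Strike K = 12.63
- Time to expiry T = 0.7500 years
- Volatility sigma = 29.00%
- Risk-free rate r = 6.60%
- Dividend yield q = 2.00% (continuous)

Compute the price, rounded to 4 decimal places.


Answer: Price = 1.8052

Derivation:
d1 = (ln(S/K) + (r - q + 0.5*sigma^2) * T) / (sigma * sqrt(T)) = -0.27279759
d2 = d1 - sigma * sqrt(T) = -0.52394495
exp(-rT) = 0.95170516; exp(-qT) = 0.98511194
P = K * exp(-rT) * N(-d2) - S_0 * exp(-qT) * N(-d1)
N(-d1) = 0.60749559; N(-d2) = 0.69984159
P = 12.6300 * 0.95170516 * 0.69984159 - 11.0400 * 0.98511194 * 0.60749559 = 1.8052


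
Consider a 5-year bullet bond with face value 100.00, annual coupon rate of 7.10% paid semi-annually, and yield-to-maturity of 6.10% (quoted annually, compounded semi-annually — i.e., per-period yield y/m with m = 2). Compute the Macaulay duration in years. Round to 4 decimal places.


Coupon per period c = face * coupon_rate / m = 3.550000
Periods per year m = 2; per-period yield y/m = 0.030500
Number of cashflows N = 10
Cashflows (t years, CF_t, discount factor 1/(1+y/m)^(m*t), PV):
  t = 0.5000: CF_t = 3.550000, DF = 0.970403, PV = 3.444930
  t = 1.0000: CF_t = 3.550000, DF = 0.941681, PV = 3.342969
  t = 1.5000: CF_t = 3.550000, DF = 0.913810, PV = 3.244026
  t = 2.0000: CF_t = 3.550000, DF = 0.886764, PV = 3.148012
  t = 2.5000: CF_t = 3.550000, DF = 0.860518, PV = 3.054839
  t = 3.0000: CF_t = 3.550000, DF = 0.835049, PV = 2.964424
  t = 3.5000: CF_t = 3.550000, DF = 0.810334, PV = 2.876685
  t = 4.0000: CF_t = 3.550000, DF = 0.786350, PV = 2.791543
  t = 4.5000: CF_t = 3.550000, DF = 0.763076, PV = 2.708921
  t = 5.0000: CF_t = 103.550000, DF = 0.740491, PV = 76.677888
Price P = sum_t PV_t = 104.254239
Macaulay numerator sum_t t * PV_t:
  t * PV_t at t = 0.5000: 1.722465
  t * PV_t at t = 1.0000: 3.342969
  t * PV_t at t = 1.5000: 4.866039
  t * PV_t at t = 2.0000: 6.296024
  t * PV_t at t = 2.5000: 7.637098
  t * PV_t at t = 3.0000: 8.893273
  t * PV_t at t = 3.5000: 10.068399
  t * PV_t at t = 4.0000: 11.166174
  t * PV_t at t = 4.5000: 12.190146
  t * PV_t at t = 5.0000: 383.389440
Macaulay duration D = (sum_t t * PV_t) / P = 449.572027 / 104.254239 = 4.312266

Answer: Macaulay duration = 4.3123 years


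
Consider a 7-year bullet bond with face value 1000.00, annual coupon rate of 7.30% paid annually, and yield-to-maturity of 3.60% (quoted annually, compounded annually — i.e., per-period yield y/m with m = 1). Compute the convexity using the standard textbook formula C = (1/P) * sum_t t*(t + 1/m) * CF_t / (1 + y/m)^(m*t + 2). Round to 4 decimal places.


Coupon per period c = face * coupon_rate / m = 73.000000
Periods per year m = 1; per-period yield y/m = 0.036000
Number of cashflows N = 7
Cashflows (t years, CF_t, discount factor 1/(1+y/m)^(m*t), PV):
  t = 1.0000: CF_t = 73.000000, DF = 0.965251, PV = 70.463320
  t = 2.0000: CF_t = 73.000000, DF = 0.931709, PV = 68.014788
  t = 3.0000: CF_t = 73.000000, DF = 0.899333, PV = 65.651340
  t = 4.0000: CF_t = 73.000000, DF = 0.868082, PV = 63.370019
  t = 5.0000: CF_t = 73.000000, DF = 0.837917, PV = 61.167972
  t = 6.0000: CF_t = 73.000000, DF = 0.808801, PV = 59.042444
  t = 7.0000: CF_t = 1073.000000, DF = 0.780696, PV = 837.686341
Price P = sum_t PV_t = 1225.396225
Convexity numerator sum_t t*(t + 1/m) * CF_t / (1+y/m)^(m*t + 2):
  t = 1.0000: term = 131.302680
  t = 2.0000: term = 380.220115
  t = 3.0000: term = 734.015666
  t = 4.0000: term = 1180.848884
  t = 5.0000: term = 1709.723287
  t = 6.0000: term = 2310.436874
  t = 7.0000: term = 43706.894557
Convexity = (1/P) * sum = 50153.442063 / 1225.396225 = 40.928347

Answer: Convexity = 40.9283


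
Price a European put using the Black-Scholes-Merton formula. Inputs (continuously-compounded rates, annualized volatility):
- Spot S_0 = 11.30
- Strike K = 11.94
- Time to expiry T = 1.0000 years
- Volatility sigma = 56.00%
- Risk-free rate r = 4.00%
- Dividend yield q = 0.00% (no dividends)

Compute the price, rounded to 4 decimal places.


Answer: Price = 2.5977

Derivation:
d1 = (ln(S/K) + (r - q + 0.5*sigma^2) * T) / (sigma * sqrt(T)) = 0.25305110
d2 = d1 - sigma * sqrt(T) = -0.30694890
exp(-rT) = 0.96078944; exp(-qT) = 1.00000000
P = K * exp(-rT) * N(-d2) - S_0 * exp(-qT) * N(-d1)
N(-d1) = 0.40011436; N(-d2) = 0.62055886
P = 11.9400 * 0.96078944 * 0.62055886 - 11.3000 * 1.00000000 * 0.40011436 = 2.5977


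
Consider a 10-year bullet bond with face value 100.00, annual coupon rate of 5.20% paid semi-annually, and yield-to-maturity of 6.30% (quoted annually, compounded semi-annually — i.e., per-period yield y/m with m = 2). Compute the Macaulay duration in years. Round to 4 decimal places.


Coupon per period c = face * coupon_rate / m = 2.600000
Periods per year m = 2; per-period yield y/m = 0.031500
Number of cashflows N = 20
Cashflows (t years, CF_t, discount factor 1/(1+y/m)^(m*t), PV):
  t = 0.5000: CF_t = 2.600000, DF = 0.969462, PV = 2.520601
  t = 1.0000: CF_t = 2.600000, DF = 0.939856, PV = 2.443627
  t = 1.5000: CF_t = 2.600000, DF = 0.911155, PV = 2.369003
  t = 2.0000: CF_t = 2.600000, DF = 0.883330, PV = 2.296658
  t = 2.5000: CF_t = 2.600000, DF = 0.856355, PV = 2.226523
  t = 3.0000: CF_t = 2.600000, DF = 0.830204, PV = 2.158529
  t = 3.5000: CF_t = 2.600000, DF = 0.804851, PV = 2.092612
  t = 4.0000: CF_t = 2.600000, DF = 0.780272, PV = 2.028708
  t = 4.5000: CF_t = 2.600000, DF = 0.756444, PV = 1.966755
  t = 5.0000: CF_t = 2.600000, DF = 0.733344, PV = 1.906694
  t = 5.5000: CF_t = 2.600000, DF = 0.710949, PV = 1.848467
  t = 6.0000: CF_t = 2.600000, DF = 0.689238, PV = 1.792019
  t = 6.5000: CF_t = 2.600000, DF = 0.668190, PV = 1.737294
  t = 7.0000: CF_t = 2.600000, DF = 0.647785, PV = 1.684240
  t = 7.5000: CF_t = 2.600000, DF = 0.628003, PV = 1.632807
  t = 8.0000: CF_t = 2.600000, DF = 0.608825, PV = 1.582944
  t = 8.5000: CF_t = 2.600000, DF = 0.590232, PV = 1.534604
  t = 9.0000: CF_t = 2.600000, DF = 0.572208, PV = 1.487740
  t = 9.5000: CF_t = 2.600000, DF = 0.554734, PV = 1.442308
  t = 10.0000: CF_t = 102.600000, DF = 0.537793, PV = 55.177588
Price P = sum_t PV_t = 91.929724
Macaulay numerator sum_t t * PV_t:
  t * PV_t at t = 0.5000: 1.260301
  t * PV_t at t = 1.0000: 2.443627
  t * PV_t at t = 1.5000: 3.553505
  t * PV_t at t = 2.0000: 4.593317
  t * PV_t at t = 2.5000: 5.566308
  t * PV_t at t = 3.0000: 6.475588
  t * PV_t at t = 3.5000: 7.324142
  t * PV_t at t = 4.0000: 8.114831
  t * PV_t at t = 4.5000: 8.850397
  t * PV_t at t = 5.0000: 9.533471
  t * PV_t at t = 5.5000: 10.166571
  t * PV_t at t = 6.0000: 10.752113
  t * PV_t at t = 6.5000: 11.292411
  t * PV_t at t = 7.0000: 11.789683
  t * PV_t at t = 7.5000: 12.246053
  t * PV_t at t = 8.0000: 12.663554
  t * PV_t at t = 8.5000: 13.044136
  t * PV_t at t = 9.0000: 13.389664
  t * PV_t at t = 9.5000: 13.701924
  t * PV_t at t = 10.0000: 551.775883
Macaulay duration D = (sum_t t * PV_t) / P = 718.537478 / 91.929724 = 7.816161

Answer: Macaulay duration = 7.8162 years


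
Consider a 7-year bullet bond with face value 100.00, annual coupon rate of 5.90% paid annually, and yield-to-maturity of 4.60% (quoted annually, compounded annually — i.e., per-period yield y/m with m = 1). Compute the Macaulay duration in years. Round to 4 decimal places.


Coupon per period c = face * coupon_rate / m = 5.900000
Periods per year m = 1; per-period yield y/m = 0.046000
Number of cashflows N = 7
Cashflows (t years, CF_t, discount factor 1/(1+y/m)^(m*t), PV):
  t = 1.0000: CF_t = 5.900000, DF = 0.956023, PV = 5.640535
  t = 2.0000: CF_t = 5.900000, DF = 0.913980, PV = 5.392481
  t = 3.0000: CF_t = 5.900000, DF = 0.873786, PV = 5.155336
  t = 4.0000: CF_t = 5.900000, DF = 0.835359, PV = 4.928619
  t = 5.0000: CF_t = 5.900000, DF = 0.798623, PV = 4.711873
  t = 6.0000: CF_t = 5.900000, DF = 0.763501, PV = 4.504659
  t = 7.0000: CF_t = 105.900000, DF = 0.729925, PV = 77.299052
Price P = sum_t PV_t = 107.632556
Macaulay numerator sum_t t * PV_t:
  t * PV_t at t = 1.0000: 5.640535
  t * PV_t at t = 2.0000: 10.784962
  t * PV_t at t = 3.0000: 15.466007
  t * PV_t at t = 4.0000: 19.714477
  t * PV_t at t = 5.0000: 23.559366
  t * PV_t at t = 6.0000: 27.027953
  t * PV_t at t = 7.0000: 541.093365
Macaulay duration D = (sum_t t * PV_t) / P = 643.286666 / 107.632556 = 5.976692

Answer: Macaulay duration = 5.9767 years


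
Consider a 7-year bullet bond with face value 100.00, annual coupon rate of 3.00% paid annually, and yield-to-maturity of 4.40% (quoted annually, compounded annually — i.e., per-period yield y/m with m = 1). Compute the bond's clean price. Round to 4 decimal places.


Coupon per period c = face * coupon_rate / m = 3.000000
Periods per year m = 1; per-period yield y/m = 0.044000
Number of cashflows N = 7
Cashflows (t years, CF_t, discount factor 1/(1+y/m)^(m*t), PV):
  t = 1.0000: CF_t = 3.000000, DF = 0.957854, PV = 2.873563
  t = 2.0000: CF_t = 3.000000, DF = 0.917485, PV = 2.752455
  t = 3.0000: CF_t = 3.000000, DF = 0.878817, PV = 2.636451
  t = 4.0000: CF_t = 3.000000, DF = 0.841779, PV = 2.525337
  t = 5.0000: CF_t = 3.000000, DF = 0.806302, PV = 2.418905
  t = 6.0000: CF_t = 3.000000, DF = 0.772320, PV = 2.316959
  t = 7.0000: CF_t = 103.000000, DF = 0.739770, PV = 76.196274
Price P = sum_t PV_t = 91.719943

Answer: Price = 91.7199


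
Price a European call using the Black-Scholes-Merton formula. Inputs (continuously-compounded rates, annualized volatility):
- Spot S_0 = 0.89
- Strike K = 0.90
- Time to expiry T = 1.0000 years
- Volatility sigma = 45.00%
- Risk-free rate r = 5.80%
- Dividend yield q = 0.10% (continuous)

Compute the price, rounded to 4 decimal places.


Answer: Price = 0.1754

Derivation:
d1 = (ln(S/K) + (r - q + 0.5*sigma^2) * T) / (sigma * sqrt(T)) = 0.32683711
d2 = d1 - sigma * sqrt(T) = -0.12316289
exp(-rT) = 0.94364995; exp(-qT) = 0.99900050
C = S_0 * exp(-qT) * N(d1) - K * exp(-rT) * N(d2)
N(d1) = 0.62810446; N(d2) = 0.45098906
C = 0.8900 * 0.99900050 * 0.62810446 - 0.9000 * 0.94364995 * 0.45098906 = 0.1754


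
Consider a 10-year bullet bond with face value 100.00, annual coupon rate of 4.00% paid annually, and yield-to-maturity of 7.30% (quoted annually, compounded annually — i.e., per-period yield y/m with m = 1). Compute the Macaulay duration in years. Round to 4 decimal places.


Coupon per period c = face * coupon_rate / m = 4.000000
Periods per year m = 1; per-period yield y/m = 0.073000
Number of cashflows N = 10
Cashflows (t years, CF_t, discount factor 1/(1+y/m)^(m*t), PV):
  t = 1.0000: CF_t = 4.000000, DF = 0.931966, PV = 3.727866
  t = 2.0000: CF_t = 4.000000, DF = 0.868561, PV = 3.474246
  t = 3.0000: CF_t = 4.000000, DF = 0.809470, PV = 3.237881
  t = 4.0000: CF_t = 4.000000, DF = 0.754399, PV = 3.017596
  t = 5.0000: CF_t = 4.000000, DF = 0.703075, PV = 2.812298
  t = 6.0000: CF_t = 4.000000, DF = 0.655242, PV = 2.620968
  t = 7.0000: CF_t = 4.000000, DF = 0.610663, PV = 2.442654
  t = 8.0000: CF_t = 4.000000, DF = 0.569118, PV = 2.276471
  t = 9.0000: CF_t = 4.000000, DF = 0.530399, PV = 2.121595
  t = 10.0000: CF_t = 104.000000, DF = 0.494314, PV = 51.408641
Price P = sum_t PV_t = 77.140215
Macaulay numerator sum_t t * PV_t:
  t * PV_t at t = 1.0000: 3.727866
  t * PV_t at t = 2.0000: 6.948492
  t * PV_t at t = 3.0000: 9.713642
  t * PV_t at t = 4.0000: 12.070384
  t * PV_t at t = 5.0000: 14.061491
  t * PV_t at t = 6.0000: 15.725806
  t * PV_t at t = 7.0000: 17.098577
  t * PV_t at t = 8.0000: 18.211772
  t * PV_t at t = 9.0000: 19.094355
  t * PV_t at t = 10.0000: 514.086406
Macaulay duration D = (sum_t t * PV_t) / P = 630.738791 / 77.140215 = 8.176524

Answer: Macaulay duration = 8.1765 years


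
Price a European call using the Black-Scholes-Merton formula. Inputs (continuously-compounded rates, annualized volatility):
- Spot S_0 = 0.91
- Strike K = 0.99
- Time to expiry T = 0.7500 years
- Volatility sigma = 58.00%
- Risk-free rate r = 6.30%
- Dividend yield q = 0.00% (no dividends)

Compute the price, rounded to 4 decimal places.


d1 = (ln(S/K) + (r - q + 0.5*sigma^2) * T) / (sigma * sqrt(T)) = 0.17746484
d2 = d1 - sigma * sqrt(T) = -0.32482989
exp(-rT) = 0.95384891; exp(-qT) = 1.00000000
C = S_0 * exp(-qT) * N(d1) - K * exp(-rT) * N(d2)
N(d1) = 0.57042836; N(d2) = 0.37265491
C = 0.9100 * 1.00000000 * 0.57042836 - 0.9900 * 0.95384891 * 0.37265491 = 0.1672

Answer: Price = 0.1672


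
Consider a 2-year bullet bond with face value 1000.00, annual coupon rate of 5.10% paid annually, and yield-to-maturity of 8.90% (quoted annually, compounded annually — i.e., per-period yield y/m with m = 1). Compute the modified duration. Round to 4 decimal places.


Answer: Modified duration = 1.7905

Derivation:
Coupon per period c = face * coupon_rate / m = 51.000000
Periods per year m = 1; per-period yield y/m = 0.089000
Number of cashflows N = 2
Cashflows (t years, CF_t, discount factor 1/(1+y/m)^(m*t), PV):
  t = 1.0000: CF_t = 51.000000, DF = 0.918274, PV = 46.831956
  t = 2.0000: CF_t = 1051.000000, DF = 0.843226, PV = 886.231039
Price P = sum_t PV_t = 933.062995
First compute Macaulay numerator sum_t t * PV_t:
  t * PV_t at t = 1.0000: 46.831956
  t * PV_t at t = 2.0000: 1772.462078
Macaulay duration D = 1819.294034 / 933.062995 = 1.949808
Modified duration = D / (1 + y/m) = 1.949808 / (1 + 0.089000) = 1.790458
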